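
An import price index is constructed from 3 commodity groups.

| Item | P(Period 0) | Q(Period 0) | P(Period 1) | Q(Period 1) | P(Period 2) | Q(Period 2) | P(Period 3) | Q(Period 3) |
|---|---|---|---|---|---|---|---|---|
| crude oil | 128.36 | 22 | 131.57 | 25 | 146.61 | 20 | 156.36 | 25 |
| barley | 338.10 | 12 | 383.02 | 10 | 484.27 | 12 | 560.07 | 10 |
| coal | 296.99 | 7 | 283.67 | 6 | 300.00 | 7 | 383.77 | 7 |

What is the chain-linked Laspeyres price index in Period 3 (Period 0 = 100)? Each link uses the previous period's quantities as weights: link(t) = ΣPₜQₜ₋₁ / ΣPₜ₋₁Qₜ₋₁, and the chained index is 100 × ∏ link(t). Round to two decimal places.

142.86

Link Period 0→Period 1:
ΣP(Period 1)Q(Period 0) = 131.57×22 + 383.02×12 + 283.67×7 = 2894.54 + 4596.24 + 1985.69 = 9476.47
ΣP(Period 0)Q(Period 0) = 128.36×22 + 338.10×12 + 296.99×7 = 2823.92 + 4057.2 + 2078.93 = 8960.05
link = 9476.47/8960.05 = 1.057636
Link Period 1→Period 2:
ΣP(Period 2)Q(Period 1) = 146.61×25 + 484.27×10 + 300.00×6 = 3665.25 + 4842.7 + 1800 = 10307.95
ΣP(Period 1)Q(Period 1) = 131.57×25 + 383.02×10 + 283.67×6 = 3289.25 + 3830.2 + 1702.02 = 8821.47
link = 10307.95/8821.47 = 1.168507
Link Period 2→Period 3:
ΣP(Period 3)Q(Period 2) = 156.36×20 + 560.07×12 + 383.77×7 = 3127.2 + 6720.84 + 2686.39 = 12534.43
ΣP(Period 2)Q(Period 2) = 146.61×20 + 484.27×12 + 300.00×7 = 2932.2 + 5811.24 + 2100 = 10843.44
link = 12534.43/10843.44 = 1.155946
Chained index = 100 × 1.057636 × 1.168507 × 1.155946 = 142.8581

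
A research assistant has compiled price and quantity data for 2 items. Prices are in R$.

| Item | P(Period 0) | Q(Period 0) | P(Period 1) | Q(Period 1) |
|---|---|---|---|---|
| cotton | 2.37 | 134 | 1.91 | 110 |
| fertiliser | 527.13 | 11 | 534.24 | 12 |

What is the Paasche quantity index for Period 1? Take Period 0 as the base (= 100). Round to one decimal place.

108.0

Paasche quantity index uses current-period prices as weights.
ΣP(Period 1)·Q(Period 1) = 1.91×110 + 534.24×12 = 210.1 + 6410.88 = 6620.98
ΣP(Period 1)·Q(Period 0) = 1.91×134 + 534.24×11 = 255.94 + 5876.64 = 6132.58
Index = 6620.98 / 6132.58 × 100 = 107.9640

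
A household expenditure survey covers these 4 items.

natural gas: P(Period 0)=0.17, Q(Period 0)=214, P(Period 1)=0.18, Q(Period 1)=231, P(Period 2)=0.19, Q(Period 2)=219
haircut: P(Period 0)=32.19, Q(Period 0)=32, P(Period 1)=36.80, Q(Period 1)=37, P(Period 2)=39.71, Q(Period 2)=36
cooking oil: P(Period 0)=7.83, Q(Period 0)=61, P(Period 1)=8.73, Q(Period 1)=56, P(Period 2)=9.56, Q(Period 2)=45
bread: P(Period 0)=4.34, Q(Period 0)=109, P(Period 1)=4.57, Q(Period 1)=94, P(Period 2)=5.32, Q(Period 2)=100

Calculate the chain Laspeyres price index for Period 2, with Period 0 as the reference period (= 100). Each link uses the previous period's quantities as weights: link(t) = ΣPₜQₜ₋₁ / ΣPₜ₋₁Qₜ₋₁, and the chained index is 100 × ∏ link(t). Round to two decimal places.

122.27

Link Period 0→Period 1:
ΣP(Period 1)Q(Period 0) = 0.18×214 + 36.80×32 + 8.73×61 + 4.57×109 = 38.52 + 1177.6 + 532.53 + 498.13 = 2246.78
ΣP(Period 0)Q(Period 0) = 0.17×214 + 32.19×32 + 7.83×61 + 4.34×109 = 36.38 + 1030.08 + 477.63 + 473.06 = 2017.15
link = 2246.78/2017.15 = 1.113839
Link Period 1→Period 2:
ΣP(Period 2)Q(Period 1) = 0.19×231 + 39.71×37 + 9.56×56 + 5.32×94 = 43.89 + 1469.27 + 535.36 + 500.08 = 2548.6
ΣP(Period 1)Q(Period 1) = 0.18×231 + 36.80×37 + 8.73×56 + 4.57×94 = 41.58 + 1361.6 + 488.88 + 429.58 = 2321.64
link = 2548.6/2321.64 = 1.097758
Chained index = 100 × 1.113839 × 1.097758 = 122.2726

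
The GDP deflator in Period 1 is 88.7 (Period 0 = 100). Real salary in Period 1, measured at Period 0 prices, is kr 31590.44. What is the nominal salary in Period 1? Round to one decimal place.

28020.7

Nominal = Real × (Index/100) = 31590.44 × (88.7/100)
        = 31590.44 × 0.887 = 28020.7203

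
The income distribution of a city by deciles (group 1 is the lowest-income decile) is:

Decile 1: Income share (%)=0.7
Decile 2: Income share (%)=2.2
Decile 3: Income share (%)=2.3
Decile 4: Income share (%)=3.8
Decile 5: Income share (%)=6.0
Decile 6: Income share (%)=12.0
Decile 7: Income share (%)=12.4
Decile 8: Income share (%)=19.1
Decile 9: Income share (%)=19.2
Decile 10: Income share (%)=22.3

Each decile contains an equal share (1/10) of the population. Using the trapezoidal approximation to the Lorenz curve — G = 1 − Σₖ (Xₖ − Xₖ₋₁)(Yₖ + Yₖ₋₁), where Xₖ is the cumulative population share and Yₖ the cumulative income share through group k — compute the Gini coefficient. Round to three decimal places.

0.429

Cumulative income shares Yₖ: 0.0070, 0.0290, 0.0520, 0.0900, 0.1500, 0.2700, 0.3940, 0.5850, 0.7770, 1.0000
Σ (Xₖ−Xₖ₋₁)(Yₖ+Yₖ₋₁) = (1/10)(0.0070+0.0000) + (1/10)(0.0290+0.0070) + (1/10)(0.0520+0.0290) + (1/10)(0.0900+0.0520) + (1/10)(0.1500+0.0900) + (1/10)(0.2700+0.1500) + (1/10)(0.3940+0.2700) + (1/10)(0.5850+0.3940) + (1/10)(0.7770+0.5850) + (1/10)(1.0000+0.7770)
  = 0.0007 + 0.0036 + 0.0081 + 0.0142 + 0.0240 + 0.0420 + 0.0664 + 0.0979 + 0.1362 + 0.1777 = 0.5708
G = 1 − 0.5708 = 0.4292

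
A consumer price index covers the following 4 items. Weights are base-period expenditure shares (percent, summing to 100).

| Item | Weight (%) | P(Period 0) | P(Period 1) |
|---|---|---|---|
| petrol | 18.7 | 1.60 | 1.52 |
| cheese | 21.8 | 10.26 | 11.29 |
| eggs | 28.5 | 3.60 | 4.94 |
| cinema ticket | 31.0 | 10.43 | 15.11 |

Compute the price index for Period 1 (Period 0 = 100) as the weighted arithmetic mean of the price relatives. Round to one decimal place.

petrol: 18.7 × (1.52/1.60) = 18.7 × 0.950000 = 17.7650
cheese: 21.8 × (11.29/10.26) = 21.8 × 1.100390 = 23.9885
eggs: 28.5 × (4.94/3.60) = 28.5 × 1.372222 = 39.1083
cinema ticket: 31.0 × (15.11/10.43) = 31.0 × 1.448706 = 44.9099
Index = Σ wᵢ·(p₁ᵢ/p₀ᵢ) = 17.7650 + 23.9885 + 39.1083 + 44.9099 = 125.7717

125.8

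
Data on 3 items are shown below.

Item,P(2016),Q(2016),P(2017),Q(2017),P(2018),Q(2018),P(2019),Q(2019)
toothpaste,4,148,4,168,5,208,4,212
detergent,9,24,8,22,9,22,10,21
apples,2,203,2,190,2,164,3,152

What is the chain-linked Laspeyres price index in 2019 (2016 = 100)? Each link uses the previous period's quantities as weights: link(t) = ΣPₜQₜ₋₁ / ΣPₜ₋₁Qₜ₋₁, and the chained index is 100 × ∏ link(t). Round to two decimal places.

Link 2016→2017:
ΣP(2017)Q(2016) = 4×148 + 8×24 + 2×203 = 592 + 192 + 406 = 1190
ΣP(2016)Q(2016) = 4×148 + 9×24 + 2×203 = 592 + 216 + 406 = 1214
link = 1190/1214 = 0.980231
Link 2017→2018:
ΣP(2018)Q(2017) = 5×168 + 9×22 + 2×190 = 840 + 198 + 380 = 1418
ΣP(2017)Q(2017) = 4×168 + 8×22 + 2×190 = 672 + 176 + 380 = 1228
link = 1418/1228 = 1.154723
Link 2018→2019:
ΣP(2019)Q(2018) = 4×208 + 10×22 + 3×164 = 832 + 220 + 492 = 1544
ΣP(2018)Q(2018) = 5×208 + 9×22 + 2×164 = 1040 + 198 + 328 = 1566
link = 1544/1566 = 0.985951
Chained index = 100 × 0.980231 × 1.154723 × 0.985951 = 111.5994

111.60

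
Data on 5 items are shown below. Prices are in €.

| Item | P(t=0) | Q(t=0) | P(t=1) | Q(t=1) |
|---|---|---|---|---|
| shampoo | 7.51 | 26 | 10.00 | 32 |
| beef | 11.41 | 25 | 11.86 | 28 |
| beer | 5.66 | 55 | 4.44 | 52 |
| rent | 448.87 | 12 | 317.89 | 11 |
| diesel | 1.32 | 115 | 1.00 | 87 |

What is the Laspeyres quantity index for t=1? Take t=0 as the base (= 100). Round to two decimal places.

Laspeyres quantity index uses base-period prices as weights.
ΣP(t=0)·Q(t=1) = 7.51×32 + 11.41×28 + 5.66×52 + 448.87×11 + 1.32×87 = 240.32 + 319.48 + 294.32 + 4937.57 + 114.84 = 5906.53
ΣP(t=0)·Q(t=0) = 7.51×26 + 11.41×25 + 5.66×55 + 448.87×12 + 1.32×115 = 195.26 + 285.25 + 311.3 + 5386.44 + 151.8 = 6330.05
Index = 5906.53 / 6330.05 × 100 = 93.3094

93.31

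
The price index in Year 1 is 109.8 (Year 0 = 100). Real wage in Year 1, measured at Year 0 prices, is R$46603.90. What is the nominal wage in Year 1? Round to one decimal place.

Nominal = Real × (Index/100) = 46603.90 × (109.8/100)
        = 46603.90 × 1.098 = 51171.0822

51171.1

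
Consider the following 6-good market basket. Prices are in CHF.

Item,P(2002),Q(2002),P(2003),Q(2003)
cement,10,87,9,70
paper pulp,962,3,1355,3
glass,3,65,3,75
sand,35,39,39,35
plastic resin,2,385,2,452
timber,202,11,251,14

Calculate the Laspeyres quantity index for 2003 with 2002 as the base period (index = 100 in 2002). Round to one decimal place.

105.5

Laspeyres quantity index uses base-period prices as weights.
ΣP(2002)·Q(2003) = 10×70 + 962×3 + 3×75 + 35×35 + 2×452 + 202×14 = 700 + 2886 + 225 + 1225 + 904 + 2828 = 8768
ΣP(2002)·Q(2002) = 10×87 + 962×3 + 3×65 + 35×39 + 2×385 + 202×11 = 870 + 2886 + 195 + 1365 + 770 + 2222 = 8308
Index = 8768 / 8308 × 100 = 105.5368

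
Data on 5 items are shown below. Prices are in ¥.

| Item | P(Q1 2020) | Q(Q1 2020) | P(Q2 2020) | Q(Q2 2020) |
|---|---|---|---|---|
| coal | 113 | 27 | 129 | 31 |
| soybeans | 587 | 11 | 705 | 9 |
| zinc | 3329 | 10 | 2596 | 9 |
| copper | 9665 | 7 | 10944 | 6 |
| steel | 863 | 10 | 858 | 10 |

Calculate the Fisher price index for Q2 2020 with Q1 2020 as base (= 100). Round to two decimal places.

102.61

Laspeyres component (base-period weights):
ΣP(Q2 2020)Q(Q1 2020) = 129×27 + 705×11 + 2596×10 + 10944×7 + 858×10 = 3483 + 7755 + 25960 + 76608 + 8580 = 122386
ΣP(Q1 2020)Q(Q1 2020) = 113×27 + 587×11 + 3329×10 + 9665×7 + 863×10 = 3051 + 6457 + 33290 + 67655 + 8630 = 119083
L = 122386 / 119083 × 100 = 102.7737
Paasche component (current-period weights):
ΣP(Q2 2020)Q(Q2 2020) = 129×31 + 705×9 + 2596×9 + 10944×6 + 858×10 = 3999 + 6345 + 23364 + 65664 + 8580 = 107952
ΣP(Q1 2020)Q(Q2 2020) = 113×31 + 587×9 + 3329×9 + 9665×6 + 863×10 = 3503 + 5283 + 29961 + 57990 + 8630 = 105367
P = 107952 / 105367 × 100 = 102.4533
Fisher = √(L × P) = √(102.7737 × 102.4533) = 102.6134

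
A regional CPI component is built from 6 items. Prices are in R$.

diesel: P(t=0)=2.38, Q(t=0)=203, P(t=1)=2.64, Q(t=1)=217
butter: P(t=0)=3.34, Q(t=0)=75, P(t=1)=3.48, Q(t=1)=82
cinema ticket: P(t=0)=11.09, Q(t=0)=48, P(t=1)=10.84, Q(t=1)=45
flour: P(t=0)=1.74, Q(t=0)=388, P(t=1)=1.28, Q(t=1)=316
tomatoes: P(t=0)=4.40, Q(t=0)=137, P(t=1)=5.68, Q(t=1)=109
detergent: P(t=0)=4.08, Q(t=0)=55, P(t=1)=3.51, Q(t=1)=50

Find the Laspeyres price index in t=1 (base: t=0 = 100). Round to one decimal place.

Laspeyres price index uses base-period quantities as weights.
ΣP(t=1)·Q(t=0) = 2.64×203 + 3.48×75 + 10.84×48 + 1.28×388 + 5.68×137 + 3.51×55 = 535.92 + 261 + 520.32 + 496.64 + 778.16 + 193.05 = 2785.09
ΣP(t=0)·Q(t=0) = 2.38×203 + 3.34×75 + 11.09×48 + 1.74×388 + 4.40×137 + 4.08×55 = 483.14 + 250.5 + 532.32 + 675.12 + 602.8 + 224.4 = 2768.28
Index = 2785.09 / 2768.28 × 100 = 100.6072

100.6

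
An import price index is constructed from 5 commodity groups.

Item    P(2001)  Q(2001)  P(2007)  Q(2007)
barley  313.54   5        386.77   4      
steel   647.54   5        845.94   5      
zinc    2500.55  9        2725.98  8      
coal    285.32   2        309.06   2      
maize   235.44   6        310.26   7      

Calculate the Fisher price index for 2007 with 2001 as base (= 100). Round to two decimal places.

113.48

Laspeyres component (base-period weights):
ΣP(2007)Q(2001) = 386.77×5 + 845.94×5 + 2725.98×9 + 309.06×2 + 310.26×6 = 1933.85 + 4229.7 + 24533.82 + 618.12 + 1861.56 = 33177.05
ΣP(2001)Q(2001) = 313.54×5 + 647.54×5 + 2500.55×9 + 285.32×2 + 235.44×6 = 1567.7 + 3237.7 + 22504.95 + 570.64 + 1412.64 = 29293.63
L = 33177.05 / 29293.63 × 100 = 113.2569
Paasche component (current-period weights):
ΣP(2007)Q(2007) = 386.77×4 + 845.94×5 + 2725.98×8 + 309.06×2 + 310.26×7 = 1547.08 + 4229.7 + 21807.84 + 618.12 + 2171.82 = 30374.56
ΣP(2001)Q(2007) = 313.54×4 + 647.54×5 + 2500.55×8 + 285.32×2 + 235.44×7 = 1254.16 + 3237.7 + 20004.4 + 570.64 + 1648.08 = 26714.98
P = 30374.56 / 26714.98 × 100 = 113.6986
Fisher = √(L × P) = √(113.2569 × 113.6986) = 113.4775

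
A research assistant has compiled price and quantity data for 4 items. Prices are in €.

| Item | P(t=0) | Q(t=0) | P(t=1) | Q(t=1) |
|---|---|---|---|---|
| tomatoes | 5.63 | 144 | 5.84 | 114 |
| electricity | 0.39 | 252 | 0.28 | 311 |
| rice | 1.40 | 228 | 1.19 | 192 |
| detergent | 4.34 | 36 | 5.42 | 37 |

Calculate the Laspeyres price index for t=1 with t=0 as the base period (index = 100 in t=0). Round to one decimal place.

99.5

Laspeyres price index uses base-period quantities as weights.
ΣP(t=1)·Q(t=0) = 5.84×144 + 0.28×252 + 1.19×228 + 5.42×36 = 840.96 + 70.56 + 271.32 + 195.12 = 1377.96
ΣP(t=0)·Q(t=0) = 5.63×144 + 0.39×252 + 1.40×228 + 4.34×36 = 810.72 + 98.28 + 319.2 + 156.24 = 1384.44
Index = 1377.96 / 1384.44 × 100 = 99.5319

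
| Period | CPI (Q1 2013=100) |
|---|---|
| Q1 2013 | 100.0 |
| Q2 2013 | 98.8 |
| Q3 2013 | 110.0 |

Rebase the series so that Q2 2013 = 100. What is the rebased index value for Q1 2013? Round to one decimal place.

101.2

Rebased(Q1 2013) = 100.0 / 98.8 × 100 = 101.2146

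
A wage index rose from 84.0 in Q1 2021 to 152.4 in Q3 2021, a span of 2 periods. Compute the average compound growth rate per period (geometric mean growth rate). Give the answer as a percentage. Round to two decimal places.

Growth factor = (152.4/84.0)^(1/2) = (1.814286)^(1/2) = 1.346954
Growth rate = 1.346954 − 1 = 0.346954 = 34.6954%

34.70%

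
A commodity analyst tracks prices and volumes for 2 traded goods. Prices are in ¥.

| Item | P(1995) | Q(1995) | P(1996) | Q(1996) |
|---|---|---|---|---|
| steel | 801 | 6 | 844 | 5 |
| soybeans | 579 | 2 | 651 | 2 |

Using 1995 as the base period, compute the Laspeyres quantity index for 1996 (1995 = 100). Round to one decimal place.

86.6

Laspeyres quantity index uses base-period prices as weights.
ΣP(1995)·Q(1996) = 801×5 + 579×2 = 4005 + 1158 = 5163
ΣP(1995)·Q(1995) = 801×6 + 579×2 = 4806 + 1158 = 5964
Index = 5163 / 5964 × 100 = 86.5694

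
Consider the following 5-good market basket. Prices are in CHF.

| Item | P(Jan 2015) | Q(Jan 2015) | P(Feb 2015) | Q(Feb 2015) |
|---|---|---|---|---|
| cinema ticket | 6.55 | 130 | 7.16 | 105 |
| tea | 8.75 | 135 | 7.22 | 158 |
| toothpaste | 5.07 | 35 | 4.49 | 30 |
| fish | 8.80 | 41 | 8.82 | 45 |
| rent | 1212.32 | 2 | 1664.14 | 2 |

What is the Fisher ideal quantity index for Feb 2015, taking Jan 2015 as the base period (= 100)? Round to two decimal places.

100.47

Laspeyres component (base-period weights):
ΣP(Jan 2015)Q(Feb 2015) = 6.55×105 + 8.75×158 + 5.07×30 + 8.80×45 + 1212.32×2 = 687.75 + 1382.5 + 152.1 + 396 + 2424.64 = 5042.99
ΣP(Jan 2015)Q(Jan 2015) = 6.55×130 + 8.75×135 + 5.07×35 + 8.80×41 + 1212.32×2 = 851.5 + 1181.25 + 177.45 + 360.8 + 2424.64 = 4995.64
L = 5042.99 / 4995.64 × 100 = 100.9478
Paasche component (current-period weights):
ΣP(Feb 2015)Q(Feb 2015) = 7.16×105 + 7.22×158 + 4.49×30 + 8.82×45 + 1664.14×2 = 751.8 + 1140.76 + 134.7 + 396.9 + 3328.28 = 5752.44
ΣP(Feb 2015)Q(Jan 2015) = 7.16×130 + 7.22×135 + 4.49×35 + 8.82×41 + 1664.14×2 = 930.8 + 974.7 + 157.15 + 361.62 + 3328.28 = 5752.55
P = 5752.44 / 5752.55 × 100 = 99.9981
Fisher = √(L × P) = √(100.9478 × 99.9981) = 100.4718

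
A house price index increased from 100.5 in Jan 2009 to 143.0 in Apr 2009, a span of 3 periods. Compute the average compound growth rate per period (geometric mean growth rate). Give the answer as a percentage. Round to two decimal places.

Growth factor = (143.0/100.5)^(1/3) = (1.422886)^(1/3) = 1.124752
Growth rate = 1.124752 − 1 = 0.124752 = 12.4752%

12.48%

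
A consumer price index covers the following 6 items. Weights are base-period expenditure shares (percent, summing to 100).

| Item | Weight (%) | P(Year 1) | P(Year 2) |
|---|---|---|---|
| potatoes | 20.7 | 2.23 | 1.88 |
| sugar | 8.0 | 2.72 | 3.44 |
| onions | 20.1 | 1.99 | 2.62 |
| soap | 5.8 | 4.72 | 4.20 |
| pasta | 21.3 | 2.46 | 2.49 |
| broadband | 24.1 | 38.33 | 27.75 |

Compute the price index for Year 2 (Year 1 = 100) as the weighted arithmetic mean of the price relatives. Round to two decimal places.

potatoes: 20.7 × (1.88/2.23) = 20.7 × 0.843049 = 17.4511
sugar: 8.0 × (3.44/2.72) = 8.0 × 1.264706 = 10.1176
onions: 20.1 × (2.62/1.99) = 20.1 × 1.316583 = 26.4633
soap: 5.8 × (4.20/4.72) = 5.8 × 0.889831 = 5.1610
pasta: 21.3 × (2.49/2.46) = 21.3 × 1.012195 = 21.5598
broadband: 24.1 × (27.75/38.33) = 24.1 × 0.723976 = 17.4478
Index = Σ wᵢ·(p₁ᵢ/p₀ᵢ) = 17.4511 + 10.1176 + 26.4633 + 5.1610 + 21.5598 + 17.4478 = 98.2007

98.20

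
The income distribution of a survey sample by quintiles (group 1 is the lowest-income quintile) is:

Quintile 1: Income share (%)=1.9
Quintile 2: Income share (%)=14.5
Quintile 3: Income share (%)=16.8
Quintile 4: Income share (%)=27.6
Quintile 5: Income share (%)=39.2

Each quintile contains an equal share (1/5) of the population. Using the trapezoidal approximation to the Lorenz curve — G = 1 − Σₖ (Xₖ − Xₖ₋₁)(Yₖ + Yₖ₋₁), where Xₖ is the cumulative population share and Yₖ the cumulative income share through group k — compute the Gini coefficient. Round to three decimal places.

0.351

Cumulative income shares Yₖ: 0.0190, 0.1640, 0.3320, 0.6080, 1.0000
Σ (Xₖ−Xₖ₋₁)(Yₖ+Yₖ₋₁) = (1/5)(0.0190+0.0000) + (1/5)(0.1640+0.0190) + (1/5)(0.3320+0.1640) + (1/5)(0.6080+0.3320) + (1/5)(1.0000+0.6080)
  = 0.0038 + 0.0366 + 0.0992 + 0.1880 + 0.3216 = 0.6492
G = 1 − 0.6492 = 0.3508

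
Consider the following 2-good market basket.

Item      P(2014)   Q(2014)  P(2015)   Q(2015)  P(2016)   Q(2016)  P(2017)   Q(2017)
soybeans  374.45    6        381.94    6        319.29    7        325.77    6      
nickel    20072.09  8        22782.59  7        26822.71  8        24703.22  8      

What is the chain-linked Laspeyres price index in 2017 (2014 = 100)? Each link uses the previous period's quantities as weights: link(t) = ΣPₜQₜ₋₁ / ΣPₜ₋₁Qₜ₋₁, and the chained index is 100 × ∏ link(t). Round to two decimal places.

Link 2014→2015:
ΣP(2015)Q(2014) = 381.94×6 + 22782.59×8 = 2291.64 + 182260.72 = 184552.36
ΣP(2014)Q(2014) = 374.45×6 + 20072.09×8 = 2246.7 + 160576.72 = 162823.42
link = 184552.36/162823.42 = 1.133451
Link 2015→2016:
ΣP(2016)Q(2015) = 319.29×6 + 26822.71×7 = 1915.74 + 187758.97 = 189674.71
ΣP(2015)Q(2015) = 381.94×6 + 22782.59×7 = 2291.64 + 159478.13 = 161769.77
link = 189674.71/161769.77 = 1.172498
Link 2016→2017:
ΣP(2017)Q(2016) = 325.77×7 + 24703.22×8 = 2280.39 + 197625.76 = 199906.15
ΣP(2016)Q(2016) = 319.29×7 + 26822.71×8 = 2235.03 + 214581.68 = 216816.71
link = 199906.15/216816.71 = 0.922005
Chained index = 100 × 1.133451 × 1.172498 × 0.922005 = 122.5316

122.53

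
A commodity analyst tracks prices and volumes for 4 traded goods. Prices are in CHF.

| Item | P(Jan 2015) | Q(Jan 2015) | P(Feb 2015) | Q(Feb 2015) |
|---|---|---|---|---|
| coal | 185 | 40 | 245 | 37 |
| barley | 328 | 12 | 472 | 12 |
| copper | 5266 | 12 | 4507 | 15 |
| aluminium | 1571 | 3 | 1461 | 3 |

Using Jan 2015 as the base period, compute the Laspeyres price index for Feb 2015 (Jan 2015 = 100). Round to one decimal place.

Laspeyres price index uses base-period quantities as weights.
ΣP(Feb 2015)·Q(Jan 2015) = 245×40 + 472×12 + 4507×12 + 1461×3 = 9800 + 5664 + 54084 + 4383 = 73931
ΣP(Jan 2015)·Q(Jan 2015) = 185×40 + 328×12 + 5266×12 + 1571×3 = 7400 + 3936 + 63192 + 4713 = 79241
Index = 73931 / 79241 × 100 = 93.2989

93.3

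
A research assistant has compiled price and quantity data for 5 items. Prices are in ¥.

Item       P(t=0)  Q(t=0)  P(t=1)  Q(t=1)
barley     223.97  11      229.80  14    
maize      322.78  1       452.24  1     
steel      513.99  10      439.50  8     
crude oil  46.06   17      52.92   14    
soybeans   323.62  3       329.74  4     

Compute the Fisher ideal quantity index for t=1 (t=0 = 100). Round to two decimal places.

Laspeyres component (base-period weights):
ΣP(t=0)Q(t=1) = 223.97×14 + 322.78×1 + 513.99×8 + 46.06×14 + 323.62×4 = 3135.58 + 322.78 + 4111.92 + 644.84 + 1294.48 = 9509.6
ΣP(t=0)Q(t=0) = 223.97×11 + 322.78×1 + 513.99×10 + 46.06×17 + 323.62×3 = 2463.67 + 322.78 + 5139.9 + 783.02 + 970.86 = 9680.23
L = 9509.6 / 9680.23 × 100 = 98.2373
Paasche component (current-period weights):
ΣP(t=1)Q(t=1) = 229.80×14 + 452.24×1 + 439.50×8 + 52.92×14 + 329.74×4 = 3217.2 + 452.24 + 3516 + 740.88 + 1318.96 = 9245.28
ΣP(t=1)Q(t=0) = 229.80×11 + 452.24×1 + 439.50×10 + 52.92×17 + 329.74×3 = 2527.8 + 452.24 + 4395 + 899.64 + 989.22 = 9263.9
P = 9245.28 / 9263.9 × 100 = 99.7990
Fisher = √(L × P) = √(98.2373 × 99.7990) = 99.0151

99.02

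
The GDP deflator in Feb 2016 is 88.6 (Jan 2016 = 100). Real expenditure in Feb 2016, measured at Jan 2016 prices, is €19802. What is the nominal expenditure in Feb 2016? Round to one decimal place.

17544.6

Nominal = Real × (Index/100) = 19802 × (88.6/100)
        = 19802 × 0.886 = 17544.5720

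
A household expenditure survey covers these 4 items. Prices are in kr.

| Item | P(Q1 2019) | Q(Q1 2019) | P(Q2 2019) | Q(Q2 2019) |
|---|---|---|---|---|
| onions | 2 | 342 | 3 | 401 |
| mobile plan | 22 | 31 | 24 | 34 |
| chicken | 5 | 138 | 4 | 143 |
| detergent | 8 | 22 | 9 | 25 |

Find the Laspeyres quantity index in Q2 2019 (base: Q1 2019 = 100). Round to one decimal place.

Laspeyres quantity index uses base-period prices as weights.
ΣP(Q1 2019)·Q(Q2 2019) = 2×401 + 22×34 + 5×143 + 8×25 = 802 + 748 + 715 + 200 = 2465
ΣP(Q1 2019)·Q(Q1 2019) = 2×342 + 22×31 + 5×138 + 8×22 = 684 + 682 + 690 + 176 = 2232
Index = 2465 / 2232 × 100 = 110.4391

110.4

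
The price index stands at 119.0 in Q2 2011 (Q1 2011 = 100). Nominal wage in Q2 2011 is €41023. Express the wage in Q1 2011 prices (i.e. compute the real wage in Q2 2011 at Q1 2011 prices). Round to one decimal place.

34473.1

Real = Nominal ÷ (Index/100) = 41023 ÷ (119.0/100)
     = 41023 ÷ 1.190 = 34473.1092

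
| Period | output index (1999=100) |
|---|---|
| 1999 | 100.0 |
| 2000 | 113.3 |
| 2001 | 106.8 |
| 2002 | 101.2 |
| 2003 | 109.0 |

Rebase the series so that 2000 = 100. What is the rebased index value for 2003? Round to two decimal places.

Rebased(2003) = 109.0 / 113.3 × 100 = 96.2048

96.20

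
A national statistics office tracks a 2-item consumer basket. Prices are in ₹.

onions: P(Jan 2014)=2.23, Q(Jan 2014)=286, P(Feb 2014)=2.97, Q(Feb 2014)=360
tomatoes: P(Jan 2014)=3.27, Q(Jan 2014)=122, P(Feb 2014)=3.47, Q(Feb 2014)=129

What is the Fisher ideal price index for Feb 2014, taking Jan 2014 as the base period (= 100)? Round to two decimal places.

Laspeyres component (base-period weights):
ΣP(Feb 2014)Q(Jan 2014) = 2.97×286 + 3.47×122 = 849.42 + 423.34 = 1272.76
ΣP(Jan 2014)Q(Jan 2014) = 2.23×286 + 3.27×122 = 637.78 + 398.94 = 1036.72
L = 1272.76 / 1036.72 × 100 = 122.7680
Paasche component (current-period weights):
ΣP(Feb 2014)Q(Feb 2014) = 2.97×360 + 3.47×129 = 1069.2 + 447.63 = 1516.83
ΣP(Jan 2014)Q(Feb 2014) = 2.23×360 + 3.27×129 = 802.8 + 421.83 = 1224.63
P = 1516.83 / 1224.63 × 100 = 123.8603
Fisher = √(L × P) = √(122.7680 × 123.8603) = 123.3129

123.31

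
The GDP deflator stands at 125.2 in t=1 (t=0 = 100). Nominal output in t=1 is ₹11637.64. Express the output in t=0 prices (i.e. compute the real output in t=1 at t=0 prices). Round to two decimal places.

Real = Nominal ÷ (Index/100) = 11637.64 ÷ (125.2/100)
     = 11637.64 ÷ 1.252 = 9295.2396

9295.24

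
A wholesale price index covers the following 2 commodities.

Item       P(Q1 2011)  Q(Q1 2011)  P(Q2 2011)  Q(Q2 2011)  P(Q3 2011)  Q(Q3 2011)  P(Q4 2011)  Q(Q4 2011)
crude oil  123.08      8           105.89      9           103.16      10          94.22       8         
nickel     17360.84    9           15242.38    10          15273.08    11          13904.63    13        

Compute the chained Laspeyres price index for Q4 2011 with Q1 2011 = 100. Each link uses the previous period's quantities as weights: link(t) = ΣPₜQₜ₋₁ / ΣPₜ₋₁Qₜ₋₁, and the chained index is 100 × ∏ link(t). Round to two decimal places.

80.07

Link Q1 2011→Q2 2011:
ΣP(Q2 2011)Q(Q1 2011) = 105.89×8 + 15242.38×9 = 847.12 + 137181.42 = 138028.54
ΣP(Q1 2011)Q(Q1 2011) = 123.08×8 + 17360.84×9 = 984.64 + 156247.56 = 157232.2
link = 138028.54/157232.2 = 0.877864
Link Q2 2011→Q3 2011:
ΣP(Q3 2011)Q(Q2 2011) = 103.16×9 + 15273.08×10 = 928.44 + 152730.8 = 153659.24
ΣP(Q2 2011)Q(Q2 2011) = 105.89×9 + 15242.38×10 = 953.01 + 152423.8 = 153376.81
link = 153659.24/153376.81 = 1.001841
Link Q3 2011→Q4 2011:
ΣP(Q4 2011)Q(Q3 2011) = 94.22×10 + 13904.63×11 = 942.2 + 152950.93 = 153893.13
ΣP(Q3 2011)Q(Q3 2011) = 103.16×10 + 15273.08×11 = 1031.6 + 168003.88 = 169035.48
link = 153893.13/169035.48 = 0.910419
Chained index = 100 × 0.877864 × 1.001841 × 0.910419 = 80.0696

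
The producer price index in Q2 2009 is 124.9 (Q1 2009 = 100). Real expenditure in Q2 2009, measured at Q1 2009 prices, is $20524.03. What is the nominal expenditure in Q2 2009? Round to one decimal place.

25634.5

Nominal = Real × (Index/100) = 20524.03 × (124.9/100)
        = 20524.03 × 1.249 = 25634.5135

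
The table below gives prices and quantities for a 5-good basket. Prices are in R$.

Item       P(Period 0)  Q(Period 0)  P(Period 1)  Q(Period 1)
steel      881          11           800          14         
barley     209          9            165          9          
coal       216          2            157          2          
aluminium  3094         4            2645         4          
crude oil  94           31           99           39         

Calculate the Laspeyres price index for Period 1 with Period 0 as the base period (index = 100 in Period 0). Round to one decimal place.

Laspeyres price index uses base-period quantities as weights.
ΣP(Period 1)·Q(Period 0) = 800×11 + 165×9 + 157×2 + 2645×4 + 99×31 = 8800 + 1485 + 314 + 10580 + 3069 = 24248
ΣP(Period 0)·Q(Period 0) = 881×11 + 209×9 + 216×2 + 3094×4 + 94×31 = 9691 + 1881 + 432 + 12376 + 2914 = 27294
Index = 24248 / 27294 × 100 = 88.8400

88.8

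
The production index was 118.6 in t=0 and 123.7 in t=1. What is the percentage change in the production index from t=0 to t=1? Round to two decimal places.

Change = (123.7 − 118.6) / 118.6 × 100
       = 5.1 / 118.6 × 100 = 4.3002%

4.30%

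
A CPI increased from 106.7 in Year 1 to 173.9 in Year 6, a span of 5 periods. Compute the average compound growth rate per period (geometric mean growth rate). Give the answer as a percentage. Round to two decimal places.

10.26%

Growth factor = (173.9/106.7)^(1/5) = (1.629803)^(1/5) = 1.102623
Growth rate = 1.102623 − 1 = 0.102623 = 10.2623%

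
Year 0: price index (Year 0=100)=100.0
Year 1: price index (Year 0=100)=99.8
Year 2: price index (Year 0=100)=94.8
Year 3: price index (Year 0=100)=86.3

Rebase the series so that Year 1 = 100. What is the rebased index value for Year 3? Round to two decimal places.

Rebased(Year 3) = 86.3 / 99.8 × 100 = 86.4729

86.47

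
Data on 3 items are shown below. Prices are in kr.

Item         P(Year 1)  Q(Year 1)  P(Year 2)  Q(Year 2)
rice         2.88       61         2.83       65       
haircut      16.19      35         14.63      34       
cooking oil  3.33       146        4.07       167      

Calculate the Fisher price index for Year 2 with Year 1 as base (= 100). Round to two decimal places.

Laspeyres component (base-period weights):
ΣP(Year 2)Q(Year 1) = 2.83×61 + 14.63×35 + 4.07×146 = 172.63 + 512.05 + 594.22 = 1278.9
ΣP(Year 1)Q(Year 1) = 2.88×61 + 16.19×35 + 3.33×146 = 175.68 + 566.65 + 486.18 = 1228.51
L = 1278.9 / 1228.51 × 100 = 104.1017
Paasche component (current-period weights):
ΣP(Year 2)Q(Year 2) = 2.83×65 + 14.63×34 + 4.07×167 = 183.95 + 497.42 + 679.69 = 1361.06
ΣP(Year 1)Q(Year 2) = 2.88×65 + 16.19×34 + 3.33×167 = 187.2 + 550.46 + 556.11 = 1293.77
P = 1361.06 / 1293.77 × 100 = 105.2011
Fisher = √(L × P) = √(104.1017 × 105.2011) = 104.6500

104.65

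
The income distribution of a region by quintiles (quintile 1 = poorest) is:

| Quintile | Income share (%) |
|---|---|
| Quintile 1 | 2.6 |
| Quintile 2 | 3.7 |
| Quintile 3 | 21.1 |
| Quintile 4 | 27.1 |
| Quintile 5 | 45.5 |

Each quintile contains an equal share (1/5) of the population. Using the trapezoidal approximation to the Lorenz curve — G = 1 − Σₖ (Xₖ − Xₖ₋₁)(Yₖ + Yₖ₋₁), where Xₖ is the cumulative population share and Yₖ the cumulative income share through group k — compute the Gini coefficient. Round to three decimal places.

0.437

Cumulative income shares Yₖ: 0.0260, 0.0630, 0.2740, 0.5450, 1.0000
Σ (Xₖ−Xₖ₋₁)(Yₖ+Yₖ₋₁) = (1/5)(0.0260+0.0000) + (1/5)(0.0630+0.0260) + (1/5)(0.2740+0.0630) + (1/5)(0.5450+0.2740) + (1/5)(1.0000+0.5450)
  = 0.0052 + 0.0178 + 0.0674 + 0.1638 + 0.3090 = 0.5632
G = 1 − 0.5632 = 0.4368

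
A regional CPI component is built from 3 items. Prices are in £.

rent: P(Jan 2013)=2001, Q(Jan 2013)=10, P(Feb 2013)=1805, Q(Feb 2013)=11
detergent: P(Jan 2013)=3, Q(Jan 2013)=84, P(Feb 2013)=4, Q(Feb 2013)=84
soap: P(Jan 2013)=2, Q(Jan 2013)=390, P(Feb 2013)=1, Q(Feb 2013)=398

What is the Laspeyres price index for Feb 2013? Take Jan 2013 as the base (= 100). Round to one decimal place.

89.2

Laspeyres price index uses base-period quantities as weights.
ΣP(Feb 2013)·Q(Jan 2013) = 1805×10 + 4×84 + 1×390 = 18050 + 336 + 390 = 18776
ΣP(Jan 2013)·Q(Jan 2013) = 2001×10 + 3×84 + 2×390 = 20010 + 252 + 780 = 21042
Index = 18776 / 21042 × 100 = 89.2311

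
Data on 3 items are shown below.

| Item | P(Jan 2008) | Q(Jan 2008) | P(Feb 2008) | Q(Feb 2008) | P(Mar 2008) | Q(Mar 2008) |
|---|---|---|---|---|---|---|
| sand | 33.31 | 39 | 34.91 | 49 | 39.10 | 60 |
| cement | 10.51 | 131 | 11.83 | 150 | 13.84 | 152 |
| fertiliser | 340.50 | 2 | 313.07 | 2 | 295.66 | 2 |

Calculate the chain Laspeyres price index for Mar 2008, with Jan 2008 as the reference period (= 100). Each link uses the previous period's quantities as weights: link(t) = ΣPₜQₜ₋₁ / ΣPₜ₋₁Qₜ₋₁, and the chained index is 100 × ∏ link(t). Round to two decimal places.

117.47

Link Jan 2008→Feb 2008:
ΣP(Feb 2008)Q(Jan 2008) = 34.91×39 + 11.83×131 + 313.07×2 = 1361.49 + 1549.73 + 626.14 = 3537.36
ΣP(Jan 2008)Q(Jan 2008) = 33.31×39 + 10.51×131 + 340.50×2 = 1299.09 + 1376.81 + 681 = 3356.9
link = 3537.36/3356.9 = 1.053758
Link Feb 2008→Mar 2008:
ΣP(Mar 2008)Q(Feb 2008) = 39.10×49 + 13.84×150 + 295.66×2 = 1915.9 + 2076 + 591.32 = 4583.22
ΣP(Feb 2008)Q(Feb 2008) = 34.91×49 + 11.83×150 + 313.07×2 = 1710.59 + 1774.5 + 626.14 = 4111.23
link = 4583.22/4111.23 = 1.114805
Chained index = 100 × 1.053758 × 1.114805 = 117.4735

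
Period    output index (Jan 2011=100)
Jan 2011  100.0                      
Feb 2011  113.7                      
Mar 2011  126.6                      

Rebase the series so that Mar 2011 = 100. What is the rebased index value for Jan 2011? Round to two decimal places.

Rebased(Jan 2011) = 100.0 / 126.6 × 100 = 78.9889

78.99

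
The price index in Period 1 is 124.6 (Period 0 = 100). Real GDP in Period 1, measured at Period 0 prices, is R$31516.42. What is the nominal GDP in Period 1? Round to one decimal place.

39269.5

Nominal = Real × (Index/100) = 31516.42 × (124.6/100)
        = 31516.42 × 1.246 = 39269.4593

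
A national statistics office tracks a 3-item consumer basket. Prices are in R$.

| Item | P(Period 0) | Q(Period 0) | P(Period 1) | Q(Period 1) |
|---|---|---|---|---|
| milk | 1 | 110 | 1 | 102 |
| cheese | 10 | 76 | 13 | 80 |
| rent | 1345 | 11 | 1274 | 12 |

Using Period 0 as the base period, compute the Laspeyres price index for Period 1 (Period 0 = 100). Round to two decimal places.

96.47

Laspeyres price index uses base-period quantities as weights.
ΣP(Period 1)·Q(Period 0) = 1×110 + 13×76 + 1274×11 = 110 + 988 + 14014 = 15112
ΣP(Period 0)·Q(Period 0) = 1×110 + 10×76 + 1345×11 = 110 + 760 + 14795 = 15665
Index = 15112 / 15665 × 100 = 96.4698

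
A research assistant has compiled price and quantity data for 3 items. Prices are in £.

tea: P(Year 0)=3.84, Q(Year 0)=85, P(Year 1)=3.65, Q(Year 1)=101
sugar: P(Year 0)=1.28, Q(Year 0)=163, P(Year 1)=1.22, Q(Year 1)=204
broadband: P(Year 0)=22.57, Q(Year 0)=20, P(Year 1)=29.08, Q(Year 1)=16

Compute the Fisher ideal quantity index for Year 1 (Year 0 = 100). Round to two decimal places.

100.82

Laspeyres component (base-period weights):
ΣP(Year 0)Q(Year 1) = 3.84×101 + 1.28×204 + 22.57×16 = 387.84 + 261.12 + 361.12 = 1010.08
ΣP(Year 0)Q(Year 0) = 3.84×85 + 1.28×163 + 22.57×20 = 326.4 + 208.64 + 451.4 = 986.44
L = 1010.08 / 986.44 × 100 = 102.3965
Paasche component (current-period weights):
ΣP(Year 1)Q(Year 1) = 3.65×101 + 1.22×204 + 29.08×16 = 368.65 + 248.88 + 465.28 = 1082.81
ΣP(Year 1)Q(Year 0) = 3.65×85 + 1.22×163 + 29.08×20 = 310.25 + 198.86 + 581.6 = 1090.71
P = 1082.81 / 1090.71 × 100 = 99.2757
Fisher = √(L × P) = √(102.3965 × 99.2757) = 100.8240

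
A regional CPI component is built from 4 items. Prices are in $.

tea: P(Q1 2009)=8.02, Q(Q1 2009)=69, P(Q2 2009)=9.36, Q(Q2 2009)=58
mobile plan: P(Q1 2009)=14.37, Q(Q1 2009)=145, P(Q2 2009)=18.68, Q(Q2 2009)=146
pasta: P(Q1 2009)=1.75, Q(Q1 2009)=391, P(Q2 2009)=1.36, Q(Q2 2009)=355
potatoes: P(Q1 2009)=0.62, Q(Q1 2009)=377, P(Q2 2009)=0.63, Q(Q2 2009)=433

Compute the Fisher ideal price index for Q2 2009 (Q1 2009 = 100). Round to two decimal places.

116.29

Laspeyres component (base-period weights):
ΣP(Q2 2009)Q(Q1 2009) = 9.36×69 + 18.68×145 + 1.36×391 + 0.63×377 = 645.84 + 2708.6 + 531.76 + 237.51 = 4123.71
ΣP(Q1 2009)Q(Q1 2009) = 8.02×69 + 14.37×145 + 1.75×391 + 0.62×377 = 553.38 + 2083.65 + 684.25 + 233.74 = 3555.02
L = 4123.71 / 3555.02 × 100 = 115.9968
Paasche component (current-period weights):
ΣP(Q2 2009)Q(Q2 2009) = 9.36×58 + 18.68×146 + 1.36×355 + 0.63×433 = 542.88 + 2727.28 + 482.8 + 272.79 = 4025.75
ΣP(Q1 2009)Q(Q2 2009) = 8.02×58 + 14.37×146 + 1.75×355 + 0.62×433 = 465.16 + 2098.02 + 621.25 + 268.46 = 3452.89
P = 4025.75 / 3452.89 × 100 = 116.5907
Fisher = √(L × P) = √(115.9968 × 116.5907) = 116.2934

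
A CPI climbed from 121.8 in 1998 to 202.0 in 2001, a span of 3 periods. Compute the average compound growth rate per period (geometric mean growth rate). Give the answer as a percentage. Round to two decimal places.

18.37%

Growth factor = (202.0/121.8)^(1/3) = (1.658456)^(1/3) = 1.183681
Growth rate = 1.183681 − 1 = 0.183681 = 18.3681%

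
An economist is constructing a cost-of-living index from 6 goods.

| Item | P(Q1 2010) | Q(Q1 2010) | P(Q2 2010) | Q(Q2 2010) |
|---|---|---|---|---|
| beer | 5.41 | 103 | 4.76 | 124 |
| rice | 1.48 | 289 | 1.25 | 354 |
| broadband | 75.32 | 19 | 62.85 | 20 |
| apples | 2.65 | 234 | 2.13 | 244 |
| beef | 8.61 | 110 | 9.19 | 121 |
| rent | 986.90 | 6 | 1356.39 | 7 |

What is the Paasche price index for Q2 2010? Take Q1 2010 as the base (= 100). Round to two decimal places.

Paasche price index uses current-period quantities as weights.
ΣP(Q2 2010)·Q(Q2 2010) = 4.76×124 + 1.25×354 + 62.85×20 + 2.13×244 + 9.19×121 + 1356.39×7 = 590.24 + 442.5 + 1257 + 519.72 + 1111.99 + 9494.73 = 13416.18
ΣP(Q1 2010)·Q(Q2 2010) = 5.41×124 + 1.48×354 + 75.32×20 + 2.65×244 + 8.61×121 + 986.90×7 = 670.84 + 523.92 + 1506.4 + 646.6 + 1041.81 + 6908.3 = 11297.87
Index = 13416.18 / 11297.87 × 100 = 118.7496

118.75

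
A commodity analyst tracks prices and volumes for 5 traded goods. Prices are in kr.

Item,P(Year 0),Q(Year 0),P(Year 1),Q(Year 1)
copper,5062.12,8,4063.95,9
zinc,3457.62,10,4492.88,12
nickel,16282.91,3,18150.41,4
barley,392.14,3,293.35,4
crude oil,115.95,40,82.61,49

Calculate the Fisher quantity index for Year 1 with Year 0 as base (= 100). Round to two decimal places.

Laspeyres component (base-period weights):
ΣP(Year 0)Q(Year 1) = 5062.12×9 + 3457.62×12 + 16282.91×4 + 392.14×4 + 115.95×49 = 45559.08 + 41491.44 + 65131.64 + 1568.56 + 5681.55 = 159432.27
ΣP(Year 0)Q(Year 0) = 5062.12×8 + 3457.62×10 + 16282.91×3 + 392.14×3 + 115.95×40 = 40496.96 + 34576.2 + 48848.73 + 1176.42 + 4638 = 129736.31
L = 159432.27 / 129736.31 × 100 = 122.8895
Paasche component (current-period weights):
ΣP(Year 1)Q(Year 1) = 4063.95×9 + 4492.88×12 + 18150.41×4 + 293.35×4 + 82.61×49 = 36575.55 + 53914.56 + 72601.64 + 1173.4 + 4047.89 = 168313.04
ΣP(Year 1)Q(Year 0) = 4063.95×8 + 4492.88×10 + 18150.41×3 + 293.35×3 + 82.61×40 = 32511.6 + 44928.8 + 54451.23 + 880.05 + 3304.4 = 136076.08
P = 168313.04 / 136076.08 × 100 = 123.6904
Fisher = √(L × P) = √(122.8895 × 123.6904) = 123.2893

123.29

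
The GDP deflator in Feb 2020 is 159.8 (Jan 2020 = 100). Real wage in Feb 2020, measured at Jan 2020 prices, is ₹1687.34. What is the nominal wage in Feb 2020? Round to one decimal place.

2696.4

Nominal = Real × (Index/100) = 1687.34 × (159.8/100)
        = 1687.34 × 1.598 = 2696.3693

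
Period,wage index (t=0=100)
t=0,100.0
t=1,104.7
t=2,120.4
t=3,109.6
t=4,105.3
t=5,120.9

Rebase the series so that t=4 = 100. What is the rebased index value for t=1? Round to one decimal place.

Rebased(t=1) = 104.7 / 105.3 × 100 = 99.4302

99.4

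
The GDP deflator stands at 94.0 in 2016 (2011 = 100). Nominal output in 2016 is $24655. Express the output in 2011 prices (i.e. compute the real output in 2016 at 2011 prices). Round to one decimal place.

26228.7

Real = Nominal ÷ (Index/100) = 24655 ÷ (94.0/100)
     = 24655 ÷ 0.940 = 26228.7234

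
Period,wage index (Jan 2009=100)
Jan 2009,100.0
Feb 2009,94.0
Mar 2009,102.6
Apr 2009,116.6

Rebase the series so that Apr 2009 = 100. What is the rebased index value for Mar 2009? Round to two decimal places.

Rebased(Mar 2009) = 102.6 / 116.6 × 100 = 87.9931

87.99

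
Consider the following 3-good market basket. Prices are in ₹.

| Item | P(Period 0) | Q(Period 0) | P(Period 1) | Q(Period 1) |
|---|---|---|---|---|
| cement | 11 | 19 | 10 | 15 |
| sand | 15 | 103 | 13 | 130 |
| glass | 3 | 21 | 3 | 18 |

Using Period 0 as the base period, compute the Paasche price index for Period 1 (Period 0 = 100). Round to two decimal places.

Paasche price index uses current-period quantities as weights.
ΣP(Period 1)·Q(Period 1) = 10×15 + 13×130 + 3×18 = 150 + 1690 + 54 = 1894
ΣP(Period 0)·Q(Period 1) = 11×15 + 15×130 + 3×18 = 165 + 1950 + 54 = 2169
Index = 1894 / 2169 × 100 = 87.3213

87.32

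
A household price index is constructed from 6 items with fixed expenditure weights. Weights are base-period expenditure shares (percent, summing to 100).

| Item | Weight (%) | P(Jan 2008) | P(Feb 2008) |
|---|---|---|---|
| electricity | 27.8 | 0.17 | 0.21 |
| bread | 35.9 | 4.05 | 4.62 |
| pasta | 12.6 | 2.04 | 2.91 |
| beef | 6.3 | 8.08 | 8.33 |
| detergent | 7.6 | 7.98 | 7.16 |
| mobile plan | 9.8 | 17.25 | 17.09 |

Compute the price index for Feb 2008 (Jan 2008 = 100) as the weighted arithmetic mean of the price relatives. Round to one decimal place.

116.3

electricity: 27.8 × (0.21/0.17) = 27.8 × 1.235294 = 34.3412
bread: 35.9 × (4.62/4.05) = 35.9 × 1.140741 = 40.9526
pasta: 12.6 × (2.91/2.04) = 12.6 × 1.426471 = 17.9735
beef: 6.3 × (8.33/8.08) = 6.3 × 1.030941 = 6.4949
detergent: 7.6 × (7.16/7.98) = 7.6 × 0.897243 = 6.8190
mobile plan: 9.8 × (17.09/17.25) = 9.8 × 0.990725 = 9.7091
Index = Σ wᵢ·(p₁ᵢ/p₀ᵢ) = 34.3412 + 40.9526 + 17.9735 + 6.4949 + 6.8190 + 9.7091 = 116.2904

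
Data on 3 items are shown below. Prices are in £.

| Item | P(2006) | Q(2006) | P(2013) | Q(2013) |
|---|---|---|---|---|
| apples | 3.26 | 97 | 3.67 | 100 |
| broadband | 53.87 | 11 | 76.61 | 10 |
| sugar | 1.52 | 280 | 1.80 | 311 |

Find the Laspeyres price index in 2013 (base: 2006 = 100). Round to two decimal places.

Laspeyres price index uses base-period quantities as weights.
ΣP(2013)·Q(2006) = 3.67×97 + 76.61×11 + 1.80×280 = 355.99 + 842.71 + 504 = 1702.7
ΣP(2006)·Q(2006) = 3.26×97 + 53.87×11 + 1.52×280 = 316.22 + 592.57 + 425.6 = 1334.39
Index = 1702.7 / 1334.39 × 100 = 127.6014

127.60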